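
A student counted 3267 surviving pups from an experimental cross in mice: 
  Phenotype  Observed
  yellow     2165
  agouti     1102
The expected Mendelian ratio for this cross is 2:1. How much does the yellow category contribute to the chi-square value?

0.078

The 2:1 ratio has 3 parts, so with N = 3267 the expected counts are:
  yellow: 3267 × 2/3 = 2178
  agouti: 3267 × 1/3 = 1089
Contribution of yellow: (2165 − 2178)² / 2178 = 0.0776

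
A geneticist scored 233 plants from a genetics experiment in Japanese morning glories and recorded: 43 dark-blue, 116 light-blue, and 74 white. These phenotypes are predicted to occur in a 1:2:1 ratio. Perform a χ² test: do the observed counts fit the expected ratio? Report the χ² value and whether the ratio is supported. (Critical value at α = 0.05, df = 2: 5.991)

Total ratio parts = 4. Expected numbers out of 233:
  dark-blue: 233 × 1/4 = 58.25
  light-blue: 233 × 2/4 = 116.5
  white: 233 × 1/4 = 58.25
χ² = Σ (O − E)² / E
  dark-blue: (43 − 58.25)² / 58.25 = 3.9925
  light-blue: (116 − 116.5)² / 116.5 = 0.0021
  white: (74 − 58.25)² / 58.25 = 4.2586
χ² = 3.9925 + 0.0021 + 4.2586 = 8.2532 ≈ 8.253
Degrees of freedom = 3 − 1 = 2; critical value at α = 0.05 is 5.991.
Since 8.253 > 5.991, we reject the null hypothesis — the data do not fit the 1:2:1 ratio.

8.253; not consistent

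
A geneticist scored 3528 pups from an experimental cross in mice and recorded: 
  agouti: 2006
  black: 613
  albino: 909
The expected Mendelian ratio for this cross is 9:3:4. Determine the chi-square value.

Under the 9:3:4 hypothesis (Σ ratio = 16, N = 3528):
  agouti: 3528 × 9/16 = 1984.5
  black: 3528 × 3/16 = 661.5
  albino: 3528 × 4/16 = 882
χ² = Σ (O − E)² / E
  agouti: (2006 − 1984.5)² / 1984.5 = 0.2329
  black: (613 − 661.5)² / 661.5 = 3.5559
  albino: (909 − 882)² / 882 = 0.8265
χ² = 0.2329 + 3.5559 + 0.8265 = 4.6153 ≈ 4.615

4.615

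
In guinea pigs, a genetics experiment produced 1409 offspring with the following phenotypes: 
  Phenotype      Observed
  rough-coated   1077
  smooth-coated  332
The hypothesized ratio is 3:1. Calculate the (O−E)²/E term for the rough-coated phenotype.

Expected counts for N = 1409 under a 3:1 ratio (total parts = 4):
  rough-coated: 1409 × 3/4 = 1056.75
  smooth-coated: 1409 × 1/4 = 352.25
Contribution of rough-coated: (1077 − 1056.75)² / 1056.75 = 0.3880

0.388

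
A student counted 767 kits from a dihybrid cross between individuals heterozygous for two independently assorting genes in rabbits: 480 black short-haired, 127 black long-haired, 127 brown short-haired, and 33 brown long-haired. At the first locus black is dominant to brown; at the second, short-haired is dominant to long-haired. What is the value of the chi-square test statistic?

A dihybrid F₂ with independent assortment and complete dominance at both loci gives a 9:3:3:1 phenotypic ratio.
Under the 9:3:3:1 hypothesis (Σ ratio = 16, N = 767):
  black short-haired: 767 × 9/16 = 431.4375
  black long-haired: 767 × 3/16 = 143.8125
  brown short-haired: 767 × 3/16 = 143.8125
  brown long-haired: 767 × 1/16 = 47.9375
χ² = Σ (O − E)² / E
  black short-haired: (480 − 431.4375)² / 431.4375 = 5.4662
  black long-haired: (127 − 143.8125)² / 143.8125 = 1.9655
  brown short-haired: (127 − 143.8125)² / 143.8125 = 1.9655
  brown long-haired: (33 − 47.9375)² / 47.9375 = 4.6546
χ² = 5.4662 + 1.9655 + 1.9655 + 4.6546 = 14.0518 ≈ 14.052

14.052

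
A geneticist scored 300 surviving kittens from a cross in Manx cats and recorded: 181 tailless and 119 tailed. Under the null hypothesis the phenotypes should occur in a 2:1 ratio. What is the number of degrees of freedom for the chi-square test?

1

A goodness-of-fit test with 2 phenotype classes has df = 2 − 1 = 1.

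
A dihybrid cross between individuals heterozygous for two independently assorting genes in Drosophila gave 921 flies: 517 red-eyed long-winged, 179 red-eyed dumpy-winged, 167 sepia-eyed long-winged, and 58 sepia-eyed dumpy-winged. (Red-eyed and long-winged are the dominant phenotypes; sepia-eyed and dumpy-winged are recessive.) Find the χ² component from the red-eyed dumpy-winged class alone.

0.231

A dihybrid F₂ with independent assortment and complete dominance at both loci gives a 9:3:3:1 phenotypic ratio.
Under the 9:3:3:1 hypothesis (Σ ratio = 16, N = 921):
  red-eyed long-winged: 921 × 9/16 = 518.0625
  red-eyed dumpy-winged: 921 × 3/16 = 172.6875
  sepia-eyed long-winged: 921 × 3/16 = 172.6875
  sepia-eyed dumpy-winged: 921 × 1/16 = 57.5625
Contribution of red-eyed dumpy-winged: (179 − 172.6875)² / 172.6875 = 0.2308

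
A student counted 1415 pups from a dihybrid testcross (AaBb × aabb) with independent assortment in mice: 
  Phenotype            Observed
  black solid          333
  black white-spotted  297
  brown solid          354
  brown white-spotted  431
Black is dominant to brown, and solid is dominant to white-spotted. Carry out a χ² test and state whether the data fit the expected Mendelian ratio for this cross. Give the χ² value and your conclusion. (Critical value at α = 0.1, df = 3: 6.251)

27.191; not consistent

A dihybrid testcross with independent assortment gives a 1:1:1:1 ratio.
Total ratio parts = 4. Expected numbers out of 1415:
  black solid: 1415 × 1/4 = 353.75
  black white-spotted: 1415 × 1/4 = 353.75
  brown solid: 1415 × 1/4 = 353.75
  brown white-spotted: 1415 × 1/4 = 353.75
χ² = Σ (O − E)² / E
  black solid: (333 − 353.75)² / 353.75 = 1.2171
  black white-spotted: (297 − 353.75)² / 353.75 = 9.1041
  brown solid: (354 − 353.75)² / 353.75 = 0.0002
  brown white-spotted: (431 − 353.75)² / 353.75 = 16.8694
χ² = 1.2171 + 9.1041 + 0.0002 + 16.8694 = 27.1908 ≈ 27.191
Degrees of freedom = 4 − 1 = 3; critical value at α = 0.1 is 6.251.
Since 27.191 > 6.251, we reject the null hypothesis — the data do not fit the 1:1:1:1 ratio.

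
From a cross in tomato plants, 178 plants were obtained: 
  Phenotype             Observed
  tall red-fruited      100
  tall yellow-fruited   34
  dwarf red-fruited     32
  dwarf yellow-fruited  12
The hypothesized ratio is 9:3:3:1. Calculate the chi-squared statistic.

Under the 9:3:3:1 hypothesis (Σ ratio = 16, N = 178):
  tall red-fruited: 178 × 9/16 = 100.125
  tall yellow-fruited: 178 × 3/16 = 33.375
  dwarf red-fruited: 178 × 3/16 = 33.375
  dwarf yellow-fruited: 178 × 1/16 = 11.125
χ² = Σ (O − E)² / E
  tall red-fruited: (100 − 100.125)² / 100.125 = 0.0002
  tall yellow-fruited: (34 − 33.375)² / 33.375 = 0.0117
  dwarf red-fruited: (32 − 33.375)² / 33.375 = 0.0566
  dwarf yellow-fruited: (12 − 11.125)² / 11.125 = 0.0688
χ² = 0.0002 + 0.0117 + 0.0566 + 0.0688 = 0.1373 ≈ 0.137

0.137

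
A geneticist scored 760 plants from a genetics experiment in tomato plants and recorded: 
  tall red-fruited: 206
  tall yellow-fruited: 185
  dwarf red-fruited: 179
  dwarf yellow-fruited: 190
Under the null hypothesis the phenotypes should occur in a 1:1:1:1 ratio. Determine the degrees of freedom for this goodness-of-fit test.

3

A goodness-of-fit test with 4 phenotype classes has df = 4 − 1 = 3.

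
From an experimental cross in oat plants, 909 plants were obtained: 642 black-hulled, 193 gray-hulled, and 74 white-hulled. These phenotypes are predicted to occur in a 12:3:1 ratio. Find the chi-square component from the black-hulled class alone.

The 12:3:1 ratio has 16 parts, so with N = 909 the expected counts are:
  black-hulled: 909 × 12/16 = 681.75
  gray-hulled: 909 × 3/16 = 170.4375
  white-hulled: 909 × 1/16 = 56.8125
Contribution of black-hulled: (642 − 681.75)² / 681.75 = 2.3177

2.318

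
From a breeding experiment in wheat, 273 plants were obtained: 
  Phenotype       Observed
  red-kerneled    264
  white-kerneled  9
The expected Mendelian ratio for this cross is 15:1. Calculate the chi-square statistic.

Total ratio parts = 16. Expected numbers out of 273:
  red-kerneled: 273 × 15/16 = 255.9375
  white-kerneled: 273 × 1/16 = 17.0625
χ² = Σ (O − E)² / E
  red-kerneled: (264 − 255.9375)² / 255.9375 = 0.2540
  white-kerneled: (9 − 17.0625)² / 17.0625 = 3.8098
χ² = 0.2540 + 3.8098 = 4.0638 ≈ 4.064

4.064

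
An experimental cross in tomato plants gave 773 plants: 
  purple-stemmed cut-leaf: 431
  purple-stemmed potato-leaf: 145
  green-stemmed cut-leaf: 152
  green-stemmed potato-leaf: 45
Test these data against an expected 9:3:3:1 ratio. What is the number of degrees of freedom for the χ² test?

A goodness-of-fit test with 4 phenotype classes has df = 4 − 1 = 3.

3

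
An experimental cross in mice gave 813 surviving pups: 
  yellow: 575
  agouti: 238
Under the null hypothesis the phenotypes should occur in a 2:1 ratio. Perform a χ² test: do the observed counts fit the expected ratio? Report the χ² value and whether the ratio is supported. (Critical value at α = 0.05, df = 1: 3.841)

6.028; not consistent

Expected counts for N = 813 under a 2:1 ratio (total parts = 3):
  yellow: 813 × 2/3 = 542
  agouti: 813 × 1/3 = 271
χ² = Σ (O − E)² / E
  yellow: (575 − 542)² / 542 = 2.0092
  agouti: (238 − 271)² / 271 = 4.0185
χ² = 2.0092 + 4.0185 = 6.0277 ≈ 6.028
Degrees of freedom = 2 − 1 = 1; critical value at α = 0.05 is 3.841.
Since 6.028 > 3.841, we reject the null hypothesis — the data do not fit the 2:1 ratio.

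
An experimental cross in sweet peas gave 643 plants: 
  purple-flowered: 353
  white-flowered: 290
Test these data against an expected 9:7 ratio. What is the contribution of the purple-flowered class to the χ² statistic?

0.209

Expected counts for N = 643 under a 9:7 ratio (total parts = 16):
  purple-flowered: 643 × 9/16 = 361.6875
  white-flowered: 643 × 7/16 = 281.3125
Contribution of purple-flowered: (353 − 361.6875)² / 361.6875 = 0.2087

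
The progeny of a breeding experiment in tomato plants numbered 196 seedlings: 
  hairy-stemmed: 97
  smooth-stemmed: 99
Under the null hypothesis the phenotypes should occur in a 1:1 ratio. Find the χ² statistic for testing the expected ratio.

0.020

Total ratio parts = 2. Expected numbers out of 196:
  hairy-stemmed: 196 × 1/2 = 98
  smooth-stemmed: 196 × 1/2 = 98
χ² = Σ (O − E)² / E
  hairy-stemmed: (97 − 98)² / 98 = 0.0102
  smooth-stemmed: (99 − 98)² / 98 = 0.0102
χ² = 0.0102 + 0.0102 = 0.0204 ≈ 0.020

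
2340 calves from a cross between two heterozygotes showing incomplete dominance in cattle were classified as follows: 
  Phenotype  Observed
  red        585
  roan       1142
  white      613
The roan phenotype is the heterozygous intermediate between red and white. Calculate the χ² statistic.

With incomplete dominance, a heterozygote × heterozygote cross gives a 1:2:1 phenotypic ratio.
Expected counts for N = 2340 under a 1:2:1 ratio (total parts = 4):
  red: 2340 × 1/4 = 585
  roan: 2340 × 2/4 = 1170
  white: 2340 × 1/4 = 585
χ² = Σ (O − E)² / E
  red: (585 − 585)² / 585 = 0.0000
  roan: (1142 − 1170)² / 1170 = 0.6701
  white: (613 − 585)² / 585 = 1.3402
χ² = 0.0000 + 0.6701 + 1.3402 = 2.0103 ≈ 2.010

2.010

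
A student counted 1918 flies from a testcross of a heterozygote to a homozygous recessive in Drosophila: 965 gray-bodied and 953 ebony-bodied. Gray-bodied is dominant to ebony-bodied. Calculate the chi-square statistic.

0.075

A testcross of a heterozygote (Aa × aa) gives a 1:1 phenotypic ratio.
The 1:1 ratio has 2 parts, so with N = 1918 the expected counts are:
  gray-bodied: 1918 × 1/2 = 959
  ebony-bodied: 1918 × 1/2 = 959
χ² = Σ (O − E)² / E
  gray-bodied: (965 − 959)² / 959 = 0.0375
  ebony-bodied: (953 − 959)² / 959 = 0.0375
χ² = 0.0375 + 0.0375 = 0.075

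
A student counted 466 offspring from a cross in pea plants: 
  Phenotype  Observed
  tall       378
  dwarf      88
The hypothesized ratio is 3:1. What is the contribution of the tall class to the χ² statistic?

2.324

The 3:1 ratio has 4 parts, so with N = 466 the expected counts are:
  tall: 466 × 3/4 = 349.5
  dwarf: 466 × 1/4 = 116.5
Contribution of tall: (378 − 349.5)² / 349.5 = 2.3240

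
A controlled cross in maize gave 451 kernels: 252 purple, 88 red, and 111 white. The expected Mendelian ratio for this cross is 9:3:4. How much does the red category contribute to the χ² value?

0.140

Under the 9:3:4 hypothesis (Σ ratio = 16, N = 451):
  purple: 451 × 9/16 = 253.6875
  red: 451 × 3/16 = 84.5625
  white: 451 × 4/16 = 112.75
Contribution of red: (88 − 84.5625)² / 84.5625 = 0.1397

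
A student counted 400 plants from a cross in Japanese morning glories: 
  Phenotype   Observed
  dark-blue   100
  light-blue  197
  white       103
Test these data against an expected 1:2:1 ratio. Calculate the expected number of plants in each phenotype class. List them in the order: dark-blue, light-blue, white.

Total ratio parts = 4. Expected numbers out of 400:
  dark-blue: 400 × 1/4 = 100
  light-blue: 400 × 2/4 = 200
  white: 400 × 1/4 = 100

100, 200, 100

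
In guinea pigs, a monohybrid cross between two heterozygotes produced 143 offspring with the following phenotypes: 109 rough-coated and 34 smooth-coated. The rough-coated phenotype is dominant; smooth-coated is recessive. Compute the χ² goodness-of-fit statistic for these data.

For a monohybrid cross between heterozygotes with complete dominance, the expected phenotypic ratio is 3:1.
Expected counts for N = 143 under a 3:1 ratio (total parts = 4):
  rough-coated: 143 × 3/4 = 107.25
  smooth-coated: 143 × 1/4 = 35.75
χ² = Σ (O − E)² / E
  rough-coated: (109 − 107.25)² / 107.25 = 0.0286
  smooth-coated: (34 − 35.75)² / 35.75 = 0.0857
χ² = 0.0286 + 0.0857 = 0.1143 ≈ 0.114

0.114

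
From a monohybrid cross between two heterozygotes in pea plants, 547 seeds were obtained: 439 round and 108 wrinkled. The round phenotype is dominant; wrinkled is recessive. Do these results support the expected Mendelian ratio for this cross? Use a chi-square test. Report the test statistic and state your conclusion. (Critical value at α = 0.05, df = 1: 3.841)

8.059; not consistent

For a monohybrid cross between heterozygotes with complete dominance, the expected phenotypic ratio is 3:1.
Under the 3:1 hypothesis (Σ ratio = 4, N = 547):
  round: 547 × 3/4 = 410.25
  wrinkled: 547 × 1/4 = 136.75
χ² = Σ (O − E)² / E
  round: (439 − 410.25)² / 410.25 = 2.0148
  wrinkled: (108 − 136.75)² / 136.75 = 6.0443
χ² = 2.0148 + 6.0443 = 8.0591 ≈ 8.059
Degrees of freedom = 2 − 1 = 1; critical value at α = 0.05 is 3.841.
Since 8.059 > 3.841, we reject the null hypothesis — the data do not fit the 3:1 ratio.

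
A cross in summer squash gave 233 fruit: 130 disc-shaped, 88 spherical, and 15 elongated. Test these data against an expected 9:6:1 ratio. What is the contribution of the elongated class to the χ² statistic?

The 9:6:1 ratio has 16 parts, so with N = 233 the expected counts are:
  disc-shaped: 233 × 9/16 = 131.0625
  spherical: 233 × 6/16 = 87.375
  elongated: 233 × 1/16 = 14.5625
Contribution of elongated: (15 − 14.5625)² / 14.5625 = 0.0131

0.013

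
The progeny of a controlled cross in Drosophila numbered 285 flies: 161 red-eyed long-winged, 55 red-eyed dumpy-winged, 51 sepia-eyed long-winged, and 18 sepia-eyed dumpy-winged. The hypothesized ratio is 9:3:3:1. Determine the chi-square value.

The 9:3:3:1 ratio has 16 parts, so with N = 285 the expected counts are:
  red-eyed long-winged: 285 × 9/16 = 160.3125
  red-eyed dumpy-winged: 285 × 3/16 = 53.4375
  sepia-eyed long-winged: 285 × 3/16 = 53.4375
  sepia-eyed dumpy-winged: 285 × 1/16 = 17.8125
χ² = Σ (O − E)² / E
  red-eyed long-winged: (161 − 160.3125)² / 160.3125 = 0.0029
  red-eyed dumpy-winged: (55 − 53.4375)² / 53.4375 = 0.0457
  sepia-eyed long-winged: (51 − 53.4375)² / 53.4375 = 0.1112
  sepia-eyed dumpy-winged: (18 − 17.8125)² / 17.8125 = 0.0020
χ² = 0.0029 + 0.0457 + 0.1112 + 0.0020 = 0.1618 ≈ 0.162

0.162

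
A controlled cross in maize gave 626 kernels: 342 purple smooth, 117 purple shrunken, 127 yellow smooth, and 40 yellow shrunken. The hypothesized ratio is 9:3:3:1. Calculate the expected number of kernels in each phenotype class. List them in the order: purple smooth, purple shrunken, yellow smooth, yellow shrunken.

Total ratio parts = 16. Expected numbers out of 626:
  purple smooth: 626 × 9/16 = 352.125
  purple shrunken: 626 × 3/16 = 117.375
  yellow smooth: 626 × 3/16 = 117.375
  yellow shrunken: 626 × 1/16 = 39.125

352.125, 117.375, 117.375, 39.125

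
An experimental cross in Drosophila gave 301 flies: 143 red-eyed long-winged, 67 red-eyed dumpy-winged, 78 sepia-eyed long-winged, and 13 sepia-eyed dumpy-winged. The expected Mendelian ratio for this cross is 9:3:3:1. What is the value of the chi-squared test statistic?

16.100

Total ratio parts = 16. Expected numbers out of 301:
  red-eyed long-winged: 301 × 9/16 = 169.3125
  red-eyed dumpy-winged: 301 × 3/16 = 56.4375
  sepia-eyed long-winged: 301 × 3/16 = 56.4375
  sepia-eyed dumpy-winged: 301 × 1/16 = 18.8125
χ² = Σ (O − E)² / E
  red-eyed long-winged: (143 − 169.3125)² / 169.3125 = 4.0892
  red-eyed dumpy-winged: (67 − 56.4375)² / 56.4375 = 1.9768
  sepia-eyed long-winged: (78 − 56.4375)² / 56.4375 = 8.2382
  sepia-eyed dumpy-winged: (13 − 18.8125)² / 18.8125 = 1.7959
χ² = 4.0892 + 1.9768 + 8.2382 + 1.7959 = 16.1001 ≈ 16.100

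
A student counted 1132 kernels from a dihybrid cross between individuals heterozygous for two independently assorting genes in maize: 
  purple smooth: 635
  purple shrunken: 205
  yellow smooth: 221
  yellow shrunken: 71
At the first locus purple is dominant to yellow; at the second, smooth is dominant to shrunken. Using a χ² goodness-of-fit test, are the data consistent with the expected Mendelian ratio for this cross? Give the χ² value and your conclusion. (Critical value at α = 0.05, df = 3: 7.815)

A dihybrid F₂ with independent assortment and complete dominance at both loci gives a 9:3:3:1 phenotypic ratio.
Expected counts for N = 1132 under a 9:3:3:1 ratio (total parts = 16):
  purple smooth: 1132 × 9/16 = 636.75
  purple shrunken: 1132 × 3/16 = 212.25
  yellow smooth: 1132 × 3/16 = 212.25
  yellow shrunken: 1132 × 1/16 = 70.75
χ² = Σ (O − E)² / E
  purple smooth: (635 − 636.75)² / 636.75 = 0.0048
  purple shrunken: (205 − 212.25)² / 212.25 = 0.2476
  yellow smooth: (221 − 212.25)² / 212.25 = 0.3607
  yellow shrunken: (71 − 70.75)² / 70.75 = 0.0009
χ² = 0.0048 + 0.2476 + 0.3607 + 0.0009 = 0.614
Degrees of freedom = 4 − 1 = 3; critical value at α = 0.05 is 7.815.
Since 0.614 < 7.815, we fail to reject the null hypothesis — the data are consistent with the 9:3:3:1 ratio.

0.614; consistent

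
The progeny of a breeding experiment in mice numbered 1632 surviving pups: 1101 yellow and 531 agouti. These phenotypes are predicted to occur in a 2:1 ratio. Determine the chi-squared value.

The 2:1 ratio has 3 parts, so with N = 1632 the expected counts are:
  yellow: 1632 × 2/3 = 1088
  agouti: 1632 × 1/3 = 544
χ² = Σ (O − E)² / E
  yellow: (1101 − 1088)² / 1088 = 0.1553
  agouti: (531 − 544)² / 544 = 0.3107
χ² = 0.1553 + 0.3107 = 0.466

0.466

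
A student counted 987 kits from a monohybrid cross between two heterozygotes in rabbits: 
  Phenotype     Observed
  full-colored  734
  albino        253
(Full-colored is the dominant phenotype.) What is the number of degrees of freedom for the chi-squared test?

1

For a monohybrid cross between heterozygotes with complete dominance, the expected phenotypic ratio is 3:1.
A goodness-of-fit test with 2 phenotype classes has df = 2 − 1 = 1.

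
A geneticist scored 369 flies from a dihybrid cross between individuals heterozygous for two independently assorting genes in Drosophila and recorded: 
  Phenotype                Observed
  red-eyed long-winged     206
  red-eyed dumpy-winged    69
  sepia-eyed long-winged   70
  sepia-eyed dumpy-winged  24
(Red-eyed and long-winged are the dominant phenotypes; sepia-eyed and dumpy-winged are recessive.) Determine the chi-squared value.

0.060

A dihybrid F₂ with independent assortment and complete dominance at both loci gives a 9:3:3:1 phenotypic ratio.
Under the 9:3:3:1 hypothesis (Σ ratio = 16, N = 369):
  red-eyed long-winged: 369 × 9/16 = 207.5625
  red-eyed dumpy-winged: 369 × 3/16 = 69.1875
  sepia-eyed long-winged: 369 × 3/16 = 69.1875
  sepia-eyed dumpy-winged: 369 × 1/16 = 23.0625
χ² = Σ (O − E)² / E
  red-eyed long-winged: (206 − 207.5625)² / 207.5625 = 0.0118
  red-eyed dumpy-winged: (69 − 69.1875)² / 69.1875 = 0.0005
  sepia-eyed long-winged: (70 − 69.1875)² / 69.1875 = 0.0095
  sepia-eyed dumpy-winged: (24 − 23.0625)² / 23.0625 = 0.0381
χ² = 0.0118 + 0.0005 + 0.0095 + 0.0381 = 0.0599 ≈ 0.060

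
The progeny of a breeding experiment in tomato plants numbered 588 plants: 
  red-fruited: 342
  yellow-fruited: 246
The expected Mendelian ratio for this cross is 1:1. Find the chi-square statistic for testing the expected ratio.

Total ratio parts = 2. Expected numbers out of 588:
  red-fruited: 588 × 1/2 = 294
  yellow-fruited: 588 × 1/2 = 294
χ² = Σ (O − E)² / E
  red-fruited: (342 − 294)² / 294 = 7.8367
  yellow-fruited: (246 − 294)² / 294 = 7.8367
χ² = 7.8367 + 7.8367 = 15.6734 ≈ 15.673

15.673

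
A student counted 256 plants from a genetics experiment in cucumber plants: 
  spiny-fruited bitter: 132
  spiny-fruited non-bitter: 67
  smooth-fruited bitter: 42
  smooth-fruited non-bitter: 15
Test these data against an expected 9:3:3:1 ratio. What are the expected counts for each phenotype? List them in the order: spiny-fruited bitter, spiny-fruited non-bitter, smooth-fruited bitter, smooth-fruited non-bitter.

144, 48, 48, 16

Total ratio parts = 16. Expected numbers out of 256:
  spiny-fruited bitter: 256 × 9/16 = 144
  spiny-fruited non-bitter: 256 × 3/16 = 48
  smooth-fruited bitter: 256 × 3/16 = 48
  smooth-fruited non-bitter: 256 × 1/16 = 16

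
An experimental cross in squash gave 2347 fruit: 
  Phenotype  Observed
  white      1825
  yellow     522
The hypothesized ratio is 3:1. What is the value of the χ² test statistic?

9.527

Under the 3:1 hypothesis (Σ ratio = 4, N = 2347):
  white: 2347 × 3/4 = 1760.25
  yellow: 2347 × 1/4 = 586.75
χ² = Σ (O − E)² / E
  white: (1825 − 1760.25)² / 1760.25 = 2.3818
  yellow: (522 − 586.75)² / 586.75 = 7.1454
χ² = 2.3818 + 7.1454 = 9.5272 ≈ 9.527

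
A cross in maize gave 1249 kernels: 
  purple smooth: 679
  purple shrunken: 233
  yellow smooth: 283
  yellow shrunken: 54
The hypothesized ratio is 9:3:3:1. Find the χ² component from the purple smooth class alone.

0.790

The 9:3:3:1 ratio has 16 parts, so with N = 1249 the expected counts are:
  purple smooth: 1249 × 9/16 = 702.5625
  purple shrunken: 1249 × 3/16 = 234.1875
  yellow smooth: 1249 × 3/16 = 234.1875
  yellow shrunken: 1249 × 1/16 = 78.0625
Contribution of purple smooth: (679 − 702.5625)² / 702.5625 = 0.7902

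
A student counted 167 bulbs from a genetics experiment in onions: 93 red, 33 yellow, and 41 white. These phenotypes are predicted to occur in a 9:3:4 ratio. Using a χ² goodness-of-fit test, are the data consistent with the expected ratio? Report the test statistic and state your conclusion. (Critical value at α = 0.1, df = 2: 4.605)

Total ratio parts = 16. Expected numbers out of 167:
  red: 167 × 9/16 = 93.9375
  yellow: 167 × 3/16 = 31.3125
  white: 167 × 4/16 = 41.75
χ² = Σ (O − E)² / E
  red: (93 − 93.9375)² / 93.9375 = 0.0094
  yellow: (33 − 31.3125)² / 31.3125 = 0.0909
  white: (41 − 41.75)² / 41.75 = 0.0135
χ² = 0.0094 + 0.0909 + 0.0135 = 0.1138 ≈ 0.114
Degrees of freedom = 3 − 1 = 2; critical value at α = 0.1 is 4.605.
Since 0.114 < 4.605, we fail to reject the null hypothesis — the data are consistent with the 9:3:4 ratio.

0.114; consistent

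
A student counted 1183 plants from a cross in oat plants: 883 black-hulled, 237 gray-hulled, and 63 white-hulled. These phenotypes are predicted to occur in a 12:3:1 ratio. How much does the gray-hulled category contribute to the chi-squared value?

Under the 12:3:1 hypothesis (Σ ratio = 16, N = 1183):
  black-hulled: 1183 × 12/16 = 887.25
  gray-hulled: 1183 × 3/16 = 221.8125
  white-hulled: 1183 × 1/16 = 73.9375
Contribution of gray-hulled: (237 − 221.8125)² / 221.8125 = 1.0399

1.040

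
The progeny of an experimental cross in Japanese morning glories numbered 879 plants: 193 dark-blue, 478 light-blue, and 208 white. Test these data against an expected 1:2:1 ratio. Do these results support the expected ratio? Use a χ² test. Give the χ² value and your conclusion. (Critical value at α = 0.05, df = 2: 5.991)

7.257; not consistent

Expected counts for N = 879 under a 1:2:1 ratio (total parts = 4):
  dark-blue: 879 × 1/4 = 219.75
  light-blue: 879 × 2/4 = 439.5
  white: 879 × 1/4 = 219.75
χ² = Σ (O − E)² / E
  dark-blue: (193 − 219.75)² / 219.75 = 3.2563
  light-blue: (478 − 439.5)² / 439.5 = 3.3726
  white: (208 − 219.75)² / 219.75 = 0.6283
χ² = 3.2563 + 3.3726 + 0.6283 = 7.2572 ≈ 7.257
Degrees of freedom = 3 − 1 = 2; critical value at α = 0.05 is 5.991.
Since 7.257 > 5.991, we reject the null hypothesis — the data do not fit the 1:2:1 ratio.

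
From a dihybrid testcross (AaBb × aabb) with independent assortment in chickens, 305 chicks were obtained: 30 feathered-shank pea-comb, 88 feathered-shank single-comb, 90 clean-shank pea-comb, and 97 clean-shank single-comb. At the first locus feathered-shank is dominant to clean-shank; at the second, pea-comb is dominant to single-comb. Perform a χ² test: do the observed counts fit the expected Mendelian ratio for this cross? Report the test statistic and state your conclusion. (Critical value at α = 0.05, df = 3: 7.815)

37.990; not consistent

A dihybrid testcross with independent assortment gives a 1:1:1:1 ratio.
Under the 1:1:1:1 hypothesis (Σ ratio = 4, N = 305):
  feathered-shank pea-comb: 305 × 1/4 = 76.25
  feathered-shank single-comb: 305 × 1/4 = 76.25
  clean-shank pea-comb: 305 × 1/4 = 76.25
  clean-shank single-comb: 305 × 1/4 = 76.25
χ² = Σ (O − E)² / E
  feathered-shank pea-comb: (30 − 76.25)² / 76.25 = 28.0533
  feathered-shank single-comb: (88 − 76.25)² / 76.25 = 1.8107
  clean-shank pea-comb: (90 − 76.25)² / 76.25 = 2.4795
  clean-shank single-comb: (97 − 76.25)² / 76.25 = 5.6467
χ² = 28.0533 + 1.8107 + 2.4795 + 5.6467 = 37.9902 ≈ 37.990
Degrees of freedom = 4 − 1 = 3; critical value at α = 0.05 is 7.815.
Since 37.990 > 7.815, we reject the null hypothesis — the data do not fit the 1:1:1:1 ratio.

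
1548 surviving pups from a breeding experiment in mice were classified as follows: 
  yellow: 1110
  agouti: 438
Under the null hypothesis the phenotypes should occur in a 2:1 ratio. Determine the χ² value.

17.686

Total ratio parts = 3. Expected numbers out of 1548:
  yellow: 1548 × 2/3 = 1032
  agouti: 1548 × 1/3 = 516
χ² = Σ (O − E)² / E
  yellow: (1110 − 1032)² / 1032 = 5.8953
  agouti: (438 − 516)² / 516 = 11.7907
χ² = 5.8953 + 11.7907 = 17.686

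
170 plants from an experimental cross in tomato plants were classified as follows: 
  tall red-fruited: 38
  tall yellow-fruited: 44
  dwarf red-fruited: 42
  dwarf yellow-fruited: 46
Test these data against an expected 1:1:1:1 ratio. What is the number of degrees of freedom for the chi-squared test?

3

A goodness-of-fit test with 4 phenotype classes has df = 4 − 1 = 3.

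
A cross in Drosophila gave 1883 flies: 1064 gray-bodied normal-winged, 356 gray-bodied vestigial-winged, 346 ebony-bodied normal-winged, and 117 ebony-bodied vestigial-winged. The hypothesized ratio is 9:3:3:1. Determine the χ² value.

0.192

Total ratio parts = 16. Expected numbers out of 1883:
  gray-bodied normal-winged: 1883 × 9/16 = 1059.1875
  gray-bodied vestigial-winged: 1883 × 3/16 = 353.0625
  ebony-bodied normal-winged: 1883 × 3/16 = 353.0625
  ebony-bodied vestigial-winged: 1883 × 1/16 = 117.6875
χ² = Σ (O − E)² / E
  gray-bodied normal-winged: (1064 − 1059.1875)² / 1059.1875 = 0.0219
  gray-bodied vestigial-winged: (356 − 353.0625)² / 353.0625 = 0.0244
  ebony-bodied normal-winged: (346 − 353.0625)² / 353.0625 = 0.1413
  ebony-bodied vestigial-winged: (117 − 117.6875)² / 117.6875 = 0.0040
χ² = 0.0219 + 0.0244 + 0.1413 + 0.0040 = 0.1916 ≈ 0.192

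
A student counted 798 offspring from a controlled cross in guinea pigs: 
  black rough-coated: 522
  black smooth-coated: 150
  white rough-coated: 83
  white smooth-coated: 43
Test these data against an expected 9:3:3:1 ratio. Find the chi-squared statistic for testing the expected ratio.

The 9:3:3:1 ratio has 16 parts, so with N = 798 the expected counts are:
  black rough-coated: 798 × 9/16 = 448.875
  black smooth-coated: 798 × 3/16 = 149.625
  white rough-coated: 798 × 3/16 = 149.625
  white smooth-coated: 798 × 1/16 = 49.875
χ² = Σ (O − E)² / E
  black rough-coated: (522 − 448.875)² / 448.875 = 11.9126
  black smooth-coated: (150 − 149.625)² / 149.625 = 0.0009
  white rough-coated: (83 − 149.625)² / 149.625 = 29.6668
  white smooth-coated: (43 − 49.875)² / 49.875 = 0.9477
χ² = 11.9126 + 0.0009 + 29.6668 + 0.9477 = 42.528

42.528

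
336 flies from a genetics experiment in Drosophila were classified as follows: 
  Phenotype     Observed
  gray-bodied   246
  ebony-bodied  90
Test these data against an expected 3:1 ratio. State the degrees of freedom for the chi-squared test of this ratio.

A goodness-of-fit test with 2 phenotype classes has df = 2 − 1 = 1.

1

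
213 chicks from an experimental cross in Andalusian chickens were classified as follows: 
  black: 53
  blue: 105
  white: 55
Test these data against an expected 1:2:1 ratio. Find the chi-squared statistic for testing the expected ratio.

0.080

Total ratio parts = 4. Expected numbers out of 213:
  black: 213 × 1/4 = 53.25
  blue: 213 × 2/4 = 106.5
  white: 213 × 1/4 = 53.25
χ² = Σ (O − E)² / E
  black: (53 − 53.25)² / 53.25 = 0.0012
  blue: (105 − 106.5)² / 106.5 = 0.0211
  white: (55 − 53.25)² / 53.25 = 0.0575
χ² = 0.0012 + 0.0211 + 0.0575 = 0.0798 ≈ 0.080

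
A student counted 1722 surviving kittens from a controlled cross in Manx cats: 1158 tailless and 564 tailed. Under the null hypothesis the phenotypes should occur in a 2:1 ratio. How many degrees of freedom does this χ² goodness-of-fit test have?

1

A goodness-of-fit test with 2 phenotype classes has df = 2 − 1 = 1.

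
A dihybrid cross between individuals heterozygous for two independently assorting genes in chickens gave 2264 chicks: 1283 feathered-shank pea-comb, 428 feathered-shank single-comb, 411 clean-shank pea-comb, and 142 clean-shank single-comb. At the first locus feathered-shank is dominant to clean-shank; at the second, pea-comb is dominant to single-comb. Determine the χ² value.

0.531

A dihybrid F₂ with independent assortment and complete dominance at both loci gives a 9:3:3:1 phenotypic ratio.
The 9:3:3:1 ratio has 16 parts, so with N = 2264 the expected counts are:
  feathered-shank pea-comb: 2264 × 9/16 = 1273.5
  feathered-shank single-comb: 2264 × 3/16 = 424.5
  clean-shank pea-comb: 2264 × 3/16 = 424.5
  clean-shank single-comb: 2264 × 1/16 = 141.5
χ² = Σ (O − E)² / E
  feathered-shank pea-comb: (1283 − 1273.5)² / 1273.5 = 0.0709
  feathered-shank single-comb: (428 − 424.5)² / 424.5 = 0.0289
  clean-shank pea-comb: (411 − 424.5)² / 424.5 = 0.4293
  clean-shank single-comb: (142 − 141.5)² / 141.5 = 0.0018
χ² = 0.0709 + 0.0289 + 0.4293 + 0.0018 = 0.5309 ≈ 0.531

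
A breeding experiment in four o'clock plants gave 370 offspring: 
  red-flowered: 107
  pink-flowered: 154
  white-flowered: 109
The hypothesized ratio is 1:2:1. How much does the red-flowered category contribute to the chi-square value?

Under the 1:2:1 hypothesis (Σ ratio = 4, N = 370):
  red-flowered: 370 × 1/4 = 92.5
  pink-flowered: 370 × 2/4 = 185
  white-flowered: 370 × 1/4 = 92.5
Contribution of red-flowered: (107 − 92.5)² / 92.5 = 2.2730

2.273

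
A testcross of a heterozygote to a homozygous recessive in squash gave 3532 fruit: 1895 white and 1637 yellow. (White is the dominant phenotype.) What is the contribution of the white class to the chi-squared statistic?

A testcross of a heterozygote (Aa × aa) gives a 1:1 phenotypic ratio.
Expected counts for N = 3532 under a 1:1 ratio (total parts = 2):
  white: 3532 × 1/2 = 1766
  yellow: 3532 × 1/2 = 1766
Contribution of white: (1895 − 1766)² / 1766 = 9.4230

9.423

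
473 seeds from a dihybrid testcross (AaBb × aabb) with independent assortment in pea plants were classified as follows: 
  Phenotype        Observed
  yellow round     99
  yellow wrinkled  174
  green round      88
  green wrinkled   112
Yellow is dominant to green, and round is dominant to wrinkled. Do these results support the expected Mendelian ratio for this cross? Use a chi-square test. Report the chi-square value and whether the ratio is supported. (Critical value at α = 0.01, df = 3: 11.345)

37.486; not consistent

A dihybrid testcross with independent assortment gives a 1:1:1:1 ratio.
The 1:1:1:1 ratio has 4 parts, so with N = 473 the expected counts are:
  yellow round: 473 × 1/4 = 118.25
  yellow wrinkled: 473 × 1/4 = 118.25
  green round: 473 × 1/4 = 118.25
  green wrinkled: 473 × 1/4 = 118.25
χ² = Σ (O − E)² / E
  yellow round: (99 − 118.25)² / 118.25 = 3.1337
  yellow wrinkled: (174 − 118.25)² / 118.25 = 26.2838
  green round: (88 − 118.25)² / 118.25 = 7.7384
  green wrinkled: (112 − 118.25)² / 118.25 = 0.3303
χ² = 3.1337 + 26.2838 + 7.7384 + 0.3303 = 37.4862 ≈ 37.486
Degrees of freedom = 4 − 1 = 3; critical value at α = 0.01 is 11.345.
Since 37.486 > 11.345, we reject the null hypothesis — the data do not fit the 1:1:1:1 ratio.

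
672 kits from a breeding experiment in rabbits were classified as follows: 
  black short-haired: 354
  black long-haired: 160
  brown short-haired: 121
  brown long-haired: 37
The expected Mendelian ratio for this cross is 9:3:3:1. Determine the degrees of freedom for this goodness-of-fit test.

A goodness-of-fit test with 4 phenotype classes has df = 4 − 1 = 3.

3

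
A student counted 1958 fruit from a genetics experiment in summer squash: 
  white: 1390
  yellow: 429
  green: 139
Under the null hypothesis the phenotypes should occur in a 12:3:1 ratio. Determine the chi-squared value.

16.883

Total ratio parts = 16. Expected numbers out of 1958:
  white: 1958 × 12/16 = 1468.5
  yellow: 1958 × 3/16 = 367.125
  green: 1958 × 1/16 = 122.375
χ² = Σ (O − E)² / E
  white: (1390 − 1468.5)² / 1468.5 = 4.1963
  yellow: (429 − 367.125)² / 367.125 = 10.4284
  green: (139 − 122.375)² / 122.375 = 2.2586
χ² = 4.1963 + 10.4284 + 2.2586 = 16.8833 ≈ 16.883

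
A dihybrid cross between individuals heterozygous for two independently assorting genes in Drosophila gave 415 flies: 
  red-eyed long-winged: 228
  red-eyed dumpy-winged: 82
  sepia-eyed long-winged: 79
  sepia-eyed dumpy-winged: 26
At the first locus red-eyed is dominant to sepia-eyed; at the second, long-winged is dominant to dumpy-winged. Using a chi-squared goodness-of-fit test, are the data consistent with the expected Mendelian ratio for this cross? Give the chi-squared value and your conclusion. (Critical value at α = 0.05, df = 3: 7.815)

A dihybrid F₂ with independent assortment and complete dominance at both loci gives a 9:3:3:1 phenotypic ratio.
Expected counts for N = 415 under a 9:3:3:1 ratio (total parts = 16):
  red-eyed long-winged: 415 × 9/16 = 233.4375
  red-eyed dumpy-winged: 415 × 3/16 = 77.8125
  sepia-eyed long-winged: 415 × 3/16 = 77.8125
  sepia-eyed dumpy-winged: 415 × 1/16 = 25.9375
χ² = Σ (O − E)² / E
  red-eyed long-winged: (228 − 233.4375)² / 233.4375 = 0.1267
  red-eyed dumpy-winged: (82 − 77.8125)² / 77.8125 = 0.2254
  sepia-eyed long-winged: (79 − 77.8125)² / 77.8125 = 0.0181
  sepia-eyed dumpy-winged: (26 − 25.9375)² / 25.9375 = 0.0002
χ² = 0.1267 + 0.2254 + 0.0181 + 0.0002 = 0.3704 ≈ 0.370
Degrees of freedom = 4 − 1 = 3; critical value at α = 0.05 is 7.815.
Since 0.370 < 7.815, we fail to reject the null hypothesis — the data are consistent with the 9:3:3:1 ratio.

0.370; consistent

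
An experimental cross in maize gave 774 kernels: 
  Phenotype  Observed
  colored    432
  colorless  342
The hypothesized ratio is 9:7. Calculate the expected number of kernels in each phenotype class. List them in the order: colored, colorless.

435.375, 338.625

Expected counts for N = 774 under a 9:7 ratio (total parts = 16):
  colored: 774 × 9/16 = 435.375
  colorless: 774 × 7/16 = 338.625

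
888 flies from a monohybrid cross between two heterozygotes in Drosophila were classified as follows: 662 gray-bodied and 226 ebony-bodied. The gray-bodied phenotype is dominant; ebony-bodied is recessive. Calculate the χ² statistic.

0.096

For a monohybrid cross between heterozygotes with complete dominance, the expected phenotypic ratio is 3:1.
Expected counts for N = 888 under a 3:1 ratio (total parts = 4):
  gray-bodied: 888 × 3/4 = 666
  ebony-bodied: 888 × 1/4 = 222
χ² = Σ (O − E)² / E
  gray-bodied: (662 − 666)² / 666 = 0.0240
  ebony-bodied: (226 − 222)² / 222 = 0.0721
χ² = 0.0240 + 0.0721 = 0.0961 ≈ 0.096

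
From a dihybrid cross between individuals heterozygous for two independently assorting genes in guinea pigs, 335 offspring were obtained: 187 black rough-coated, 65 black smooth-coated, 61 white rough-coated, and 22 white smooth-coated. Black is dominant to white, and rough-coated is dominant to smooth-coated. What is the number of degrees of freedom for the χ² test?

A dihybrid F₂ with independent assortment and complete dominance at both loci gives a 9:3:3:1 phenotypic ratio.
A goodness-of-fit test with 4 phenotype classes has df = 4 − 1 = 3.

3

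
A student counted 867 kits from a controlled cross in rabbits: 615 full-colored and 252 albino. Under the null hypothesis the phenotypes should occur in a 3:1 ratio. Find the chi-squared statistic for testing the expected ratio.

7.644

The 3:1 ratio has 4 parts, so with N = 867 the expected counts are:
  full-colored: 867 × 3/4 = 650.25
  albino: 867 × 1/4 = 216.75
χ² = Σ (O − E)² / E
  full-colored: (615 − 650.25)² / 650.25 = 1.9109
  albino: (252 − 216.75)² / 216.75 = 5.7327
χ² = 1.9109 + 5.7327 = 7.6436 ≈ 7.644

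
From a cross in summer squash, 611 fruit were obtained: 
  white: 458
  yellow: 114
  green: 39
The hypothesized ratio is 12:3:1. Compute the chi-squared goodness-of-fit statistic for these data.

Expected counts for N = 611 under a 12:3:1 ratio (total parts = 16):
  white: 611 × 12/16 = 458.25
  yellow: 611 × 3/16 = 114.5625
  green: 611 × 1/16 = 38.1875
χ² = Σ (O − E)² / E
  white: (458 − 458.25)² / 458.25 = 0.0001
  yellow: (114 − 114.5625)² / 114.5625 = 0.0028
  green: (39 − 38.1875)² / 38.1875 = 0.0173
χ² = 0.0001 + 0.0028 + 0.0173 = 0.0202 ≈ 0.020

0.020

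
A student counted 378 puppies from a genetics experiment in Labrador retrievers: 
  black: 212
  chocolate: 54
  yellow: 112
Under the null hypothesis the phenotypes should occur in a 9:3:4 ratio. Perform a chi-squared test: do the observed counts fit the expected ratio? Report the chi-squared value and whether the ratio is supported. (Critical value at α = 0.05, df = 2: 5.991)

The 9:3:4 ratio has 16 parts, so with N = 378 the expected counts are:
  black: 378 × 9/16 = 212.625
  chocolate: 378 × 3/16 = 70.875
  yellow: 378 × 4/16 = 94.5
χ² = Σ (O − E)² / E
  black: (212 − 212.625)² / 212.625 = 0.0018
  chocolate: (54 − 70.875)² / 70.875 = 4.0179
  yellow: (112 − 94.5)² / 94.5 = 3.2407
χ² = 0.0018 + 4.0179 + 3.2407 = 7.2604 ≈ 7.260
Degrees of freedom = 3 − 1 = 2; critical value at α = 0.05 is 5.991.
Since 7.260 > 5.991, we reject the null hypothesis — the data do not fit the 9:3:4 ratio.

7.260; not consistent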